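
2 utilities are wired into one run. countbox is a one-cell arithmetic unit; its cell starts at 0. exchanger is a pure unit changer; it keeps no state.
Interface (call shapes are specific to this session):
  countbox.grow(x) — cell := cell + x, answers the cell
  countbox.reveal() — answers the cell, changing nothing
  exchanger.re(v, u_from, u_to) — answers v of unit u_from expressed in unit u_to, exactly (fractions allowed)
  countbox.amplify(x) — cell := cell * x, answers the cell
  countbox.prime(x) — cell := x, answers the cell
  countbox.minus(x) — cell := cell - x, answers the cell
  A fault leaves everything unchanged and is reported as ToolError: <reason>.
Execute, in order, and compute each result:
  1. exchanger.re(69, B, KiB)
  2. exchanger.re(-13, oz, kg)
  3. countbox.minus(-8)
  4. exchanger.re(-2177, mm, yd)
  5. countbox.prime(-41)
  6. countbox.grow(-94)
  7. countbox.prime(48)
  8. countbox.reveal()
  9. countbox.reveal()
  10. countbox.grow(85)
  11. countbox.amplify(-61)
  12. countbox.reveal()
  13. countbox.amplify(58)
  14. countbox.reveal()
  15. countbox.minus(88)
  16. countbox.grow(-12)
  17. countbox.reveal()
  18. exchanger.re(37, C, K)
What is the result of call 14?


Answer: -470554

Derivation:
% exchanger.re v='69' u_from='B' u_to='KiB'
:: 69/1024
% exchanger.re v='-13' u_from='oz' u_to='kg'
:: -589670081/1600000000
% countbox.minus x='-8'
:: 8
% exchanger.re v='-2177' u_from='mm' u_to='yd'
:: -10885/4572
% countbox.prime x='-41'
:: -41
% countbox.grow x='-94'
:: -135
% countbox.prime x='48'
:: 48
% countbox.reveal
:: 48
% countbox.reveal
:: 48
% countbox.grow x='85'
:: 133
% countbox.amplify x='-61'
:: -8113
% countbox.reveal
:: -8113
% countbox.amplify x='58'
:: -470554
% countbox.reveal
:: -470554
% countbox.minus x='88'
:: -470642
% countbox.grow x='-12'
:: -470654
% countbox.reveal
:: -470654
% exchanger.re v='37' u_from='C' u_to='K'
:: 6203/20


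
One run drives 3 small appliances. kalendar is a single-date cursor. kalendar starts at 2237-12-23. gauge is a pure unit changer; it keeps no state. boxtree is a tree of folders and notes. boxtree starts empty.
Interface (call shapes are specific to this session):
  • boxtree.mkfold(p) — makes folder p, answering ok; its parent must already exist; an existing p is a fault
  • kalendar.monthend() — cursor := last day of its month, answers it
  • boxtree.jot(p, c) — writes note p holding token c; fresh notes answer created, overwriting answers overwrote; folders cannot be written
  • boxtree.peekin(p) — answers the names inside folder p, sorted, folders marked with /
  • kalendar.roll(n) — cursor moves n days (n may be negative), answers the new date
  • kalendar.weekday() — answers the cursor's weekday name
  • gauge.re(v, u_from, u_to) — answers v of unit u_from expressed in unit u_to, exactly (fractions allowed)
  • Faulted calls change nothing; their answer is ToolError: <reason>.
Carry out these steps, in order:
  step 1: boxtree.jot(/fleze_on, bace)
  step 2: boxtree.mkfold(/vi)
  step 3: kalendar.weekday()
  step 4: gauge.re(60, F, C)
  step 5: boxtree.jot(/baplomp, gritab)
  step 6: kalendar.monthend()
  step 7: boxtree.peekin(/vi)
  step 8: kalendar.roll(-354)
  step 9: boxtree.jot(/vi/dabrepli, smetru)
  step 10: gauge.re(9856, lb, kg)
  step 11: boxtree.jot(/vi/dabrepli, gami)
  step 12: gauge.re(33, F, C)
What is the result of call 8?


Answer: 2237-01-11

Derivation:
·→ boxtree.jot(p: /fleze_on, c: bace)
·← created
·→ boxtree.mkfold(p: /vi)
·← ok
·→ kalendar.weekday()
·← Saturday
·→ gauge.re(v: 60, u_from: F, u_to: C)
·← 140/9
·→ boxtree.jot(p: /baplomp, c: gritab)
·← created
·→ kalendar.monthend()
·← 2237-12-31
·→ boxtree.peekin(p: /vi)
·← []
·→ kalendar.roll(n: -354)
·← 2237-01-11
·→ boxtree.jot(p: /vi/dabrepli, c: smetru)
·← created
·→ gauge.re(v: 9856, u_from: lb, u_to: kg)
·← 3492661249/781250
·→ boxtree.jot(p: /vi/dabrepli, c: gami)
·← overwrote
·→ gauge.re(v: 33, u_from: F, u_to: C)
·← 5/9


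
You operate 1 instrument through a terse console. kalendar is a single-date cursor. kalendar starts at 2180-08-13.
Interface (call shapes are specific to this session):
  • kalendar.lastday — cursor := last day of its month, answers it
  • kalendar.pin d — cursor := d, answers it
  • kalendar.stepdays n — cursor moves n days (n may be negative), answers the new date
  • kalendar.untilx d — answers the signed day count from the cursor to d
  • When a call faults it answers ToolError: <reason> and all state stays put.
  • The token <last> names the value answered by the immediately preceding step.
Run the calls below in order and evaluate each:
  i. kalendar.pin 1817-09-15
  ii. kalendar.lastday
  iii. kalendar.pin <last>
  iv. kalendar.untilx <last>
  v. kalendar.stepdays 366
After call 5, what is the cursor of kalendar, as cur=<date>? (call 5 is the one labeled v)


Answer: cur=1818-10-01

Derivation:
> kalendar.pin 1817-09-15
= 1817-09-15
> kalendar.lastday
= 1817-09-30
> kalendar.pin <last>
= 1817-09-30
> kalendar.untilx <last>
= 0
> kalendar.stepdays 366
= 1818-10-01


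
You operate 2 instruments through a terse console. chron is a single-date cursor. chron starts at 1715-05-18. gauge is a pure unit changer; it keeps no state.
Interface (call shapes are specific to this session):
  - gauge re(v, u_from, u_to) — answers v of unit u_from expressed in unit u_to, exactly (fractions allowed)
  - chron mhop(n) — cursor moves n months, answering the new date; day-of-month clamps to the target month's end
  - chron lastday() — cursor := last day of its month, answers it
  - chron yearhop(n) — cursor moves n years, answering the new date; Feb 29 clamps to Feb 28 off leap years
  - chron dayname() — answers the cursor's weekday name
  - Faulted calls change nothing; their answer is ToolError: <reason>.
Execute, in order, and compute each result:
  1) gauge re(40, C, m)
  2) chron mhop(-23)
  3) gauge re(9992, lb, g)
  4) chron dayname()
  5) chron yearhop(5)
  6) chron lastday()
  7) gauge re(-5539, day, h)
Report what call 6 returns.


Answer: 1718-06-30

Derivation:
>>> gauge re v=40 u_from=C u_to=m
:: ToolError: incompatible units
>>> chron mhop n=-23
:: 1713-06-18
>>> gauge re v=9992 u_from=lb u_to=g
:: 56653687013/12500
>>> chron dayname
:: Sunday
>>> chron yearhop n=5
:: 1718-06-18
>>> chron lastday
:: 1718-06-30
>>> gauge re v=-5539 u_from=day u_to=h
:: -132936


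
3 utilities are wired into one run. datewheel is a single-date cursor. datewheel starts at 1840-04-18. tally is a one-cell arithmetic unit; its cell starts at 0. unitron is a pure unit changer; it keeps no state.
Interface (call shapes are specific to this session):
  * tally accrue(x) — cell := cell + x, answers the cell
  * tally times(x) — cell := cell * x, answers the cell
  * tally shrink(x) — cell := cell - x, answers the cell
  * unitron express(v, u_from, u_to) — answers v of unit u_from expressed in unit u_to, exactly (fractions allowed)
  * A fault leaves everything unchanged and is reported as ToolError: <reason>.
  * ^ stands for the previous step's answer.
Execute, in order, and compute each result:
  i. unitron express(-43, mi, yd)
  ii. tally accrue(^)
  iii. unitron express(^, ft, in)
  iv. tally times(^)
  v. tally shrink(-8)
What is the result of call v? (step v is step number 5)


-> unitron express(v='-43', u_from='mi', u_to='yd')
<- -75680
-> tally accrue(x='^')
<- -75680
-> unitron express(v='^', u_from='ft', u_to='in')
<- -908160
-> tally times(x='^')
<- 68729548800
-> tally shrink(x='-8')
<- 68729548808

Answer: 68729548808


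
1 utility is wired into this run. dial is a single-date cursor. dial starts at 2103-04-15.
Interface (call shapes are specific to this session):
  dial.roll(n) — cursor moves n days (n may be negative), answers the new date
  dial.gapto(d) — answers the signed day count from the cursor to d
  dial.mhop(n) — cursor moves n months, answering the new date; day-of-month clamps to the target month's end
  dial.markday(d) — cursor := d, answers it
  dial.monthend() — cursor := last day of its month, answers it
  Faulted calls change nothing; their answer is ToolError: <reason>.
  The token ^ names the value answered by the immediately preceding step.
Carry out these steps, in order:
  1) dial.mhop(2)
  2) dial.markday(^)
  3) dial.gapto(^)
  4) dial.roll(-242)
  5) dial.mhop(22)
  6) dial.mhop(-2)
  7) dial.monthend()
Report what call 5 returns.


Answer: 2104-08-16

Derivation:
Next I call dial.mhop passing n=2, → 2103-06-15.
Then dial.markday passing d=^, and observe 2103-06-15.
I use dial.gapto passing d=^, yielding 0.
I run dial.roll passing n=-242, — result: 2102-10-16.
Now I run dial.mhop passing n=22, and observe 2104-08-16.
Invoking dial.mhop passing n=-2: 2104-06-16.
I try dial.monthend(), and observe 2104-06-30.


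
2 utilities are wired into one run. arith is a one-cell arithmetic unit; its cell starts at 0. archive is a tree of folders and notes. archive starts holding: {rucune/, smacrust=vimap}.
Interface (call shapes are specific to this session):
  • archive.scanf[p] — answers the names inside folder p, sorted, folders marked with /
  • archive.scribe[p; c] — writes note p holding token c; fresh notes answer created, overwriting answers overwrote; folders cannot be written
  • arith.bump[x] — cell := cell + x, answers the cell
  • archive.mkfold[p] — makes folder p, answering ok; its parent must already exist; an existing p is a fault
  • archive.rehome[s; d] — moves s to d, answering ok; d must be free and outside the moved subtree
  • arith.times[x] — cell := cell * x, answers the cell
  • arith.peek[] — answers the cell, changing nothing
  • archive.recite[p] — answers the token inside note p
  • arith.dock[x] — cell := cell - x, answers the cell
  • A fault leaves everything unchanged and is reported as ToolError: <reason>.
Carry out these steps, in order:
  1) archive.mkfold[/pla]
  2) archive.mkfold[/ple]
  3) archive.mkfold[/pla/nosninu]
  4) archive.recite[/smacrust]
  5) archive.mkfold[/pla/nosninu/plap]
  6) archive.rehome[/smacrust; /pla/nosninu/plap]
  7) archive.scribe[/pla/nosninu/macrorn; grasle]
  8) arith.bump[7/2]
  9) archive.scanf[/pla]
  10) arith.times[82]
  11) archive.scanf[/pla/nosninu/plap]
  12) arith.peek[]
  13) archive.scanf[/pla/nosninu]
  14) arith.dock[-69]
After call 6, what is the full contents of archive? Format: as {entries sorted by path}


Answer: {pla/, pla/nosninu/, pla/nosninu/plap/, ple/, rucune/, smacrust=vimap}

Derivation:
Calling archive.mkfold with p: /pla, which returns ok.
I try archive.mkfold with p: /ple, which returns ok.
I run archive.mkfold with p: /pla/nosninu: ok.
Next I call archive.recite with p: /smacrust, — result: vimap.
Calling archive.mkfold with p: /pla/nosninu/plap, giving ok.
Invoking archive.rehome with s: /smacrust, d: /pla/nosninu/plap, and get ToolError: exists.
Using archive.scribe with p: /pla/nosninu/macrorn, c: grasle, giving created.
I invoke arith.bump with x: 7/2, yielding 7/2.
Now I run archive.scanf with p: /pla, and see [nosninu/].
Next I call arith.times with x: 82, and see 287.
Calling archive.scanf with p: /pla/nosninu/plap, — result: [].
Calling arith.peek, yielding 287.
Next I call archive.scanf with p: /pla/nosninu, yielding [macrorn, plap/].
Next I call arith.dock with x: -69, and see 356.


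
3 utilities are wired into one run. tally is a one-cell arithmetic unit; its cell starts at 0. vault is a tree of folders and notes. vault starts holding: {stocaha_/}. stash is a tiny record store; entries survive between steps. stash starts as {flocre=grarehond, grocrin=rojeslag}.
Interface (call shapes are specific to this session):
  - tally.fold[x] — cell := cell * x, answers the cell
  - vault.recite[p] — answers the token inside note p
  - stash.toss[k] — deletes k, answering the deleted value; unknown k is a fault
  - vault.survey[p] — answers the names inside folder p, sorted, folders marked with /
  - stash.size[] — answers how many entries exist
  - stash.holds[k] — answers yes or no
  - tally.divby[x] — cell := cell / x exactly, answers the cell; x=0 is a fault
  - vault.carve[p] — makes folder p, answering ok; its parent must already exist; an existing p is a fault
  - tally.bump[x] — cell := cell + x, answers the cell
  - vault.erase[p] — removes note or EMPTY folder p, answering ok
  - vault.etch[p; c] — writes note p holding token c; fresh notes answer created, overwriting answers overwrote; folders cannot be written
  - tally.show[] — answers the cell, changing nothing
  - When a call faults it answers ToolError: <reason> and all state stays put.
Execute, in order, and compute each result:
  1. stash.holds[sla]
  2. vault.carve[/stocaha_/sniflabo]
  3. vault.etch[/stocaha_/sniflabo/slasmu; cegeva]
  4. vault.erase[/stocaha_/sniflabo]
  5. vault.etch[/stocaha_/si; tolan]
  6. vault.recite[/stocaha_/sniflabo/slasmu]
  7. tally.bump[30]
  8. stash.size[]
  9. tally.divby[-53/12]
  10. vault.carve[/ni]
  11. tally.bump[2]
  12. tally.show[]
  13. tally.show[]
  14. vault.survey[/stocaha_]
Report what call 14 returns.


Answer: [si, sniflabo/]

Derivation:
>>> stash.holds k: sla
  no
>>> vault.carve p: /stocaha_/sniflabo
  ok
>>> vault.etch p: /stocaha_/sniflabo/slasmu c: cegeva
  created
>>> vault.erase p: /stocaha_/sniflabo
  ToolError: not empty
>>> vault.etch p: /stocaha_/si c: tolan
  created
>>> vault.recite p: /stocaha_/sniflabo/slasmu
  cegeva
>>> tally.bump x: 30
  30
>>> stash.size
  2
>>> tally.divby x: -53/12
  -360/53
>>> vault.carve p: /ni
  ok
>>> tally.bump x: 2
  -254/53
>>> tally.show
  -254/53
>>> tally.show
  -254/53
>>> vault.survey p: /stocaha_
  [si, sniflabo/]


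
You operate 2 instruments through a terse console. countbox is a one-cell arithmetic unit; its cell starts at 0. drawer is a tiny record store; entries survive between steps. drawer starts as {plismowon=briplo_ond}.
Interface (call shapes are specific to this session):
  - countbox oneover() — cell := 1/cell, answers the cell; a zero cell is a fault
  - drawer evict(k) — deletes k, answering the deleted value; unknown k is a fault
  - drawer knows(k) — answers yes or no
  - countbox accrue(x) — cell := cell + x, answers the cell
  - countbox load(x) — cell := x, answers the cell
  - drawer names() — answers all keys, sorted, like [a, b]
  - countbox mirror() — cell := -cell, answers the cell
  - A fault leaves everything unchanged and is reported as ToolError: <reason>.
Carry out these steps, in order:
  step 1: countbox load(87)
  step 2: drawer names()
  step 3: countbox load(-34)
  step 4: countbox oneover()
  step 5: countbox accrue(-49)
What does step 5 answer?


I run countbox load(x→87), — result: 87.
I call drawer names, → [plismowon].
Then countbox load(x→-34), yielding -34.
Next I call countbox oneover, — result: -1/34.
I run countbox accrue(x→-49), yielding -1667/34.

Answer: -1667/34


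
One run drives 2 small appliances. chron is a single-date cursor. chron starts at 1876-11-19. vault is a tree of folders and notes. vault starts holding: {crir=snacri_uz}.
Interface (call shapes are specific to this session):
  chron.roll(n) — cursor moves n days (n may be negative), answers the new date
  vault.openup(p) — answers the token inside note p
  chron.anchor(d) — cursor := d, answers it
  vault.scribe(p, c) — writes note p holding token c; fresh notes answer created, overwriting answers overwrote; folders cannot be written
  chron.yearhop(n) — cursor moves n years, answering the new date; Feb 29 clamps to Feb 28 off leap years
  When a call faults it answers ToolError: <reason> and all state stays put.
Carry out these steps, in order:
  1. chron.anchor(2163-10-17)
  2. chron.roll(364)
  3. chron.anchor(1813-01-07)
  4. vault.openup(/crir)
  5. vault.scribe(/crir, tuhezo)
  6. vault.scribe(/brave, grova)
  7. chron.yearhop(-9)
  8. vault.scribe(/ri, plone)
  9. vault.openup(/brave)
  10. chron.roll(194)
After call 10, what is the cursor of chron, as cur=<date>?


>>> chron.anchor d='2163-10-17'
  2163-10-17
>>> chron.roll n='364'
  2164-10-15
>>> chron.anchor d='1813-01-07'
  1813-01-07
>>> vault.openup p='/crir'
  snacri_uz
>>> vault.scribe p='/crir' c='tuhezo'
  overwrote
>>> vault.scribe p='/brave' c='grova'
  created
>>> chron.yearhop n='-9'
  1804-01-07
>>> vault.scribe p='/ri' c='plone'
  created
>>> vault.openup p='/brave'
  grova
>>> chron.roll n='194'
  1804-07-19

Answer: cur=1804-07-19


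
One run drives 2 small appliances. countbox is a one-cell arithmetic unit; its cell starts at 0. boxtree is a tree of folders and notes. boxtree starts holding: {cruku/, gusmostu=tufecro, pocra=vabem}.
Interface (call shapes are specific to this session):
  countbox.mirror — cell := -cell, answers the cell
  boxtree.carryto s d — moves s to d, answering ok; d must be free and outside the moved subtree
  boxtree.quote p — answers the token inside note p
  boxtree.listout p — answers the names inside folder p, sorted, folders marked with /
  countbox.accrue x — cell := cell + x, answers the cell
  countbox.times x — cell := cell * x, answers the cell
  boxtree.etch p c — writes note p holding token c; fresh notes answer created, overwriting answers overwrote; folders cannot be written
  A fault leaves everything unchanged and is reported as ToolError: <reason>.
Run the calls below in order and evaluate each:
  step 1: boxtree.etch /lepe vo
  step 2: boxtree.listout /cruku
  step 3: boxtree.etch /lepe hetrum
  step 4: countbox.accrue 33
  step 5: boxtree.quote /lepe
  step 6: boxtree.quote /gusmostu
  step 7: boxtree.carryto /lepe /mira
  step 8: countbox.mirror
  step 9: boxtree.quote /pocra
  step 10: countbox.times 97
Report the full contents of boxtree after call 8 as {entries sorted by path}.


$ etch p=/lepe c=vo
[out] created
$ listout p=/cruku
[out] []
$ etch p=/lepe c=hetrum
[out] overwrote
$ accrue x=33
[out] 33
$ quote p=/lepe
[out] hetrum
$ quote p=/gusmostu
[out] tufecro
$ carryto s=/lepe d=/mira
[out] ok
$ mirror
[out] -33
$ quote p=/pocra
[out] vabem
$ times x=97
[out] -3201

Answer: {cruku/, gusmostu=tufecro, mira=hetrum, pocra=vabem}


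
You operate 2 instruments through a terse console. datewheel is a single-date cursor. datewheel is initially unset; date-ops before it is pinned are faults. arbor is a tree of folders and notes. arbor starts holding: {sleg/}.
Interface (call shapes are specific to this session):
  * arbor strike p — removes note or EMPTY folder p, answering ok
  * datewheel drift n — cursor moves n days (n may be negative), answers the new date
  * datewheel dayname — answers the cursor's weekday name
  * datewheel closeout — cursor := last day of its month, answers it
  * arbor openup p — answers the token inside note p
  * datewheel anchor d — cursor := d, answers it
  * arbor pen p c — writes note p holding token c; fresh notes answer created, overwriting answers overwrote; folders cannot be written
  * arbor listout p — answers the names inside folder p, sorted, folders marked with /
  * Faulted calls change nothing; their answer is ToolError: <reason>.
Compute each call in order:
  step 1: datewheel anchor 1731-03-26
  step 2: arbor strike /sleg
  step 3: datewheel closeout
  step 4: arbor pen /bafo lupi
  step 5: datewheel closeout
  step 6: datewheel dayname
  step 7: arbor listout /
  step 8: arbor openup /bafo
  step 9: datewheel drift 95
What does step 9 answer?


// datewheel anchor(d='1731-03-26') ~> 1731-03-26
// arbor strike(p='/sleg') ~> ok
// datewheel closeout() ~> 1731-03-31
// arbor pen(p='/bafo', c='lupi') ~> created
// datewheel closeout() ~> 1731-03-31
// datewheel dayname() ~> Saturday
// arbor listout(p='/') ~> [bafo]
// arbor openup(p='/bafo') ~> lupi
// datewheel drift(n='95') ~> 1731-07-04

Answer: 1731-07-04


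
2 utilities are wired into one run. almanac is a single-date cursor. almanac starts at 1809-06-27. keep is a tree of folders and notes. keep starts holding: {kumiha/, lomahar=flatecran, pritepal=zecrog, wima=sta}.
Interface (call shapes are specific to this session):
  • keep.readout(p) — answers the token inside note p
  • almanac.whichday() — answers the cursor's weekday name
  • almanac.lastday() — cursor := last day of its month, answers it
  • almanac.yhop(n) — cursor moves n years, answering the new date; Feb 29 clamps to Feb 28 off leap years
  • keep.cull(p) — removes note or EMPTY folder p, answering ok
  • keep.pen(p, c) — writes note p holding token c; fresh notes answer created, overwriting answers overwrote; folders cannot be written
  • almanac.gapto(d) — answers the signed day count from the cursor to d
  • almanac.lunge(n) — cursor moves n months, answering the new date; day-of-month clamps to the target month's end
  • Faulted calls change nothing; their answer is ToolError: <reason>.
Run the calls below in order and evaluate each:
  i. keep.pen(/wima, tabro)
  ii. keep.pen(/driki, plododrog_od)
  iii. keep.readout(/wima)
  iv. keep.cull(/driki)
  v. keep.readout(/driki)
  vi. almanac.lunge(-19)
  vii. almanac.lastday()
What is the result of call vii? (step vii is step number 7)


;; keep.pen(p=/wima, c=tabro) => overwrote
;; keep.pen(p=/driki, c=plododrog_od) => created
;; keep.readout(p=/wima) => tabro
;; keep.cull(p=/driki) => ok
;; keep.readout(p=/driki) => ToolError: not found
;; almanac.lunge(n=-19) => 1807-11-27
;; almanac.lastday() => 1807-11-30

Answer: 1807-11-30


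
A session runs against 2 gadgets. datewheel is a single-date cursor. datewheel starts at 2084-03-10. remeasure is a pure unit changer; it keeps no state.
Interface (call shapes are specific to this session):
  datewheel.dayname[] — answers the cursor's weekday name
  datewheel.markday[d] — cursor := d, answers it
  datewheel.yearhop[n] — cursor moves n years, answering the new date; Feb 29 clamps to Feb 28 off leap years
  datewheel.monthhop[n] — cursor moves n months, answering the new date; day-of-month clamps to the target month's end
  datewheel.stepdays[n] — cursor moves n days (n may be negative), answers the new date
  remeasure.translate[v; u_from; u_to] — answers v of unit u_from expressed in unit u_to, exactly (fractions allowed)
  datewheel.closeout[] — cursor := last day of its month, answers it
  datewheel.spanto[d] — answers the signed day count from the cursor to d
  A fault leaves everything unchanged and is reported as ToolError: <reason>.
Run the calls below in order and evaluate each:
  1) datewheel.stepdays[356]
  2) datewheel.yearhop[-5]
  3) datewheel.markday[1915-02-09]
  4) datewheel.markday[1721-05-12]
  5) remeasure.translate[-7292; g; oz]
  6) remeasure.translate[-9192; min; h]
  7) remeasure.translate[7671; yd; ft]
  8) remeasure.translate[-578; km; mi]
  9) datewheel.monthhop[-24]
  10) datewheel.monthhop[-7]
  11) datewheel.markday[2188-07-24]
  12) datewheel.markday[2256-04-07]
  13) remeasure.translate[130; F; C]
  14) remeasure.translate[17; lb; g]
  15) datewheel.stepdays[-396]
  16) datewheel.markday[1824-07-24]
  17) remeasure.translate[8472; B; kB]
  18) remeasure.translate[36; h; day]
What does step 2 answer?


Answer: 2080-03-01

Derivation:
-- 1. datewheel.stepdays(n='356') => 2085-03-01
-- 2. datewheel.yearhop(n='-5') => 2080-03-01
-- 3. datewheel.markday(d='1915-02-09') => 1915-02-09
-- 4. datewheel.markday(d='1721-05-12') => 1721-05-12
-- 5. remeasure.translate(v='-7292', u_from='g', u_to='oz') => -11667200000/45359237
-- 6. remeasure.translate(v='-9192', u_from='min', u_to='h') => -766/5
-- 7. remeasure.translate(v='7671', u_from='yd', u_to='ft') => 23013
-- 8. remeasure.translate(v='-578', u_from='km', u_to='mi') => -4515625/12573
-- 9. datewheel.monthhop(n='-24') => 1719-05-12
-- 10. datewheel.monthhop(n='-7') => 1718-10-12
-- 11. datewheel.markday(d='2188-07-24') => 2188-07-24
-- 12. datewheel.markday(d='2256-04-07') => 2256-04-07
-- 13. remeasure.translate(v='130', u_from='F', u_to='C') => 490/9
-- 14. remeasure.translate(v='17', u_from='lb', u_to='g') => 771107029/100000
-- 15. datewheel.stepdays(n='-396') => 2255-03-08
-- 16. datewheel.markday(d='1824-07-24') => 1824-07-24
-- 17. remeasure.translate(v='8472', u_from='B', u_to='kB') => 1059/125
-- 18. remeasure.translate(v='36', u_from='h', u_to='day') => 3/2


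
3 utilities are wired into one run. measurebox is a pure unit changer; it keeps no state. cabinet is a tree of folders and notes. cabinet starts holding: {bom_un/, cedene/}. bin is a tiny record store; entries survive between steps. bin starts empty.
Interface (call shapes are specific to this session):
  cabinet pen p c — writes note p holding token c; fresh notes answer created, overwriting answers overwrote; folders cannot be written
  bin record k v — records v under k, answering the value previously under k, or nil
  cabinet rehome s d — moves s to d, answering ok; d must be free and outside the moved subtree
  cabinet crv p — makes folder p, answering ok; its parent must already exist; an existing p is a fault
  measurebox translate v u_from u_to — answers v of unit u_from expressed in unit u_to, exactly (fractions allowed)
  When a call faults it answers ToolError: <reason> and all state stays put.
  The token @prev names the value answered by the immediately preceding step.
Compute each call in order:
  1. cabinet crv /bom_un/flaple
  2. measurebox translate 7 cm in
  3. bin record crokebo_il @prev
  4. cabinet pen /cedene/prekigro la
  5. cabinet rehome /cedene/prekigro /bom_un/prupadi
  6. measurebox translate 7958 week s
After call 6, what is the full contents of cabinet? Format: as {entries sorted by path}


Invoking cabinet crv using p='/bom_un/flaple', which returns ok.
Then measurebox translate using v='7', u_from='cm', u_to='in', which returns 350/127.
I try bin record using k='crokebo_il', v='@prev', giving nil.
I invoke cabinet pen using p='/cedene/prekigro', c='la', and see created.
I run cabinet rehome using s='/cedene/prekigro', d='/bom_un/prupadi', and observe ok.
I run measurebox translate using v='7958', u_from='week', u_to='s': 4812998400.

Answer: {bom_un/, bom_un/flaple/, bom_un/prupadi=la, cedene/}


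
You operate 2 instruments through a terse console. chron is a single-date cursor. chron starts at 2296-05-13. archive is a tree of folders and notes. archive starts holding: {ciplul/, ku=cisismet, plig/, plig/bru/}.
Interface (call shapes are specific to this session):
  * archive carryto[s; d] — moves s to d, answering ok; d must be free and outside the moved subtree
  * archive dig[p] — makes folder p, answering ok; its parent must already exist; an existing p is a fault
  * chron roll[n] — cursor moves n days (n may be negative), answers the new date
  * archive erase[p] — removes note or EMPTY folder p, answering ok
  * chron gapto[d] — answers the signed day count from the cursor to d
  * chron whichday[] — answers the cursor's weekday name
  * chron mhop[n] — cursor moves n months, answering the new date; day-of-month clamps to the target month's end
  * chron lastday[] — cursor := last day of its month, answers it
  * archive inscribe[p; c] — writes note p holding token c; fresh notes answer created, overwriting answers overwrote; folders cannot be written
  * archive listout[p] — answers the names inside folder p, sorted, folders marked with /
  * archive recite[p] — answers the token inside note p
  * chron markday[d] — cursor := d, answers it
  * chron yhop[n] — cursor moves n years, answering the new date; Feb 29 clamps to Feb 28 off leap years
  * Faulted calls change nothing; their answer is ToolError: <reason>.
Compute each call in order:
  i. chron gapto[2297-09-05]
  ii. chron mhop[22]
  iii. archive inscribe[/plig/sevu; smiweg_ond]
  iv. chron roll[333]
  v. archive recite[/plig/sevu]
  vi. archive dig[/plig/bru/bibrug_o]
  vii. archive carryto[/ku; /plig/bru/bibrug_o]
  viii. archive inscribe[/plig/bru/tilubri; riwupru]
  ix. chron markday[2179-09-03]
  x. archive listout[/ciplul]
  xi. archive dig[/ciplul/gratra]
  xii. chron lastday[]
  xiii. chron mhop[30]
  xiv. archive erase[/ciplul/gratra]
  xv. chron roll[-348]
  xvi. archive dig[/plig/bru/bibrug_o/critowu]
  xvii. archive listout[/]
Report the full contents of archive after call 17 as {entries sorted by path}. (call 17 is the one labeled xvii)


Answer: {ciplul/, ku=cisismet, plig/, plig/bru/, plig/bru/bibrug_o/, plig/bru/bibrug_o/critowu/, plig/bru/tilubri=riwupru, plig/sevu=smiweg_ond}

Derivation:
Calling chron gapto passing d='2297-09-05', and get 480.
Invoking chron mhop passing n='22', yielding 2298-03-13.
I use archive inscribe passing p='/plig/sevu', c='smiweg_ond': created.
I call chron roll passing n='333', which returns 2299-02-09.
Invoking archive recite passing p='/plig/sevu', — result: smiweg_ond.
I invoke archive dig passing p='/plig/bru/bibrug_o': ok.
I invoke archive carryto passing s='/ku', d='/plig/bru/bibrug_o', yielding ToolError: exists.
Using archive inscribe passing p='/plig/bru/tilubri', c='riwupru', — result: created.
Calling chron markday passing d='2179-09-03', giving 2179-09-03.
I run archive listout passing p='/ciplul', and observe [].
I call archive dig passing p='/ciplul/gratra', and observe ok.
I invoke chron lastday(), which returns 2179-09-30.
I call chron mhop passing n='30', — result: 2182-03-30.
I try archive erase passing p='/ciplul/gratra', — result: ok.
Calling chron roll passing n='-348': 2181-04-16.
I call archive dig passing p='/plig/bru/bibrug_o/critowu', and observe ok.
Now I run archive listout passing p='/', which returns [ciplul/, ku, plig/].


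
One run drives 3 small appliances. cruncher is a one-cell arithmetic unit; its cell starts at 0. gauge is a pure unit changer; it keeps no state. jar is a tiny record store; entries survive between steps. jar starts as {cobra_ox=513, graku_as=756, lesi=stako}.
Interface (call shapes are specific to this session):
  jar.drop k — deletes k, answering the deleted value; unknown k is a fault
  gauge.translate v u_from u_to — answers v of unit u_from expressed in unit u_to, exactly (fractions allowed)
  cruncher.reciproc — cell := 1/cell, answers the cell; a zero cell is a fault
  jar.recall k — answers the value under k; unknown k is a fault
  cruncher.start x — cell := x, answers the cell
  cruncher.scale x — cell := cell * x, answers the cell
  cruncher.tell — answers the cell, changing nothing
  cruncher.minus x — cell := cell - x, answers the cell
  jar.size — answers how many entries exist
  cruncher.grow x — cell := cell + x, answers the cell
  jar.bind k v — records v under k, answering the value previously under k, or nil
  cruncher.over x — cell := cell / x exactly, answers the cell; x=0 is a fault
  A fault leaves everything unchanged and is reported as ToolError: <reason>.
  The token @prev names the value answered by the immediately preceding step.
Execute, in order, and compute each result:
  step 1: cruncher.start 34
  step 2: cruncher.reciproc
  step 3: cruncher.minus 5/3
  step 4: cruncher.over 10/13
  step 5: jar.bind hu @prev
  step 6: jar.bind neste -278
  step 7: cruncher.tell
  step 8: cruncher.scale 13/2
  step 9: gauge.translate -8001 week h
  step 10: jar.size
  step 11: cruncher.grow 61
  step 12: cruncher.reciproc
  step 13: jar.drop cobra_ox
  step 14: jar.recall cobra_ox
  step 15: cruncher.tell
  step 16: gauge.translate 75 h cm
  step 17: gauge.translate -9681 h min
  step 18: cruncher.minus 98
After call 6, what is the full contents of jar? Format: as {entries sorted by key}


$ cruncher.start x=34
[out] 34
$ cruncher.reciproc
[out] 1/34
$ cruncher.minus x=5/3
[out] -167/102
$ cruncher.over x=10/13
[out] -2171/1020
$ jar.bind k=hu v=@prev
[out] nil
$ jar.bind k=neste v=-278
[out] nil
$ cruncher.tell
[out] -2171/1020
$ cruncher.scale x=13/2
[out] -28223/2040
$ gauge.translate v=-8001 u_from=week u_to=h
[out] -1344168
$ jar.size
[out] 5
$ cruncher.grow x=61
[out] 96217/2040
$ cruncher.reciproc
[out] 2040/96217
$ jar.drop k=cobra_ox
[out] 513
$ jar.recall k=cobra_ox
[out] ToolError: no such key cobra_ox
$ cruncher.tell
[out] 2040/96217
$ gauge.translate v=75 u_from=h u_to=cm
[out] ToolError: incompatible units
$ gauge.translate v=-9681 u_from=h u_to=min
[out] -580860
$ cruncher.minus x=98
[out] -9427226/96217

Answer: {cobra_ox=513, graku_as=756, hu=-2171/1020, lesi=stako, neste=-278}


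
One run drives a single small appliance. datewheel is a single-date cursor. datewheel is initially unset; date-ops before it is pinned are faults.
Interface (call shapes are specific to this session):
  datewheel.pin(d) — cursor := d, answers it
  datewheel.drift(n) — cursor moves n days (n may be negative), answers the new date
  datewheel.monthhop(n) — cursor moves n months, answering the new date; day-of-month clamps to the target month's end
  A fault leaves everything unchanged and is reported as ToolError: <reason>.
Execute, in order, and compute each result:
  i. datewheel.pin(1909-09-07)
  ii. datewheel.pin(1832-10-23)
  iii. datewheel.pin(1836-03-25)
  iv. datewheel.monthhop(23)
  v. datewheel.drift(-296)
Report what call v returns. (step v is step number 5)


Answer: 1837-05-05

Derivation:
Act: datewheel.pin[d='1909-09-07']
Obs: 1909-09-07
Act: datewheel.pin[d='1832-10-23']
Obs: 1832-10-23
Act: datewheel.pin[d='1836-03-25']
Obs: 1836-03-25
Act: datewheel.monthhop[n='23']
Obs: 1838-02-25
Act: datewheel.drift[n='-296']
Obs: 1837-05-05


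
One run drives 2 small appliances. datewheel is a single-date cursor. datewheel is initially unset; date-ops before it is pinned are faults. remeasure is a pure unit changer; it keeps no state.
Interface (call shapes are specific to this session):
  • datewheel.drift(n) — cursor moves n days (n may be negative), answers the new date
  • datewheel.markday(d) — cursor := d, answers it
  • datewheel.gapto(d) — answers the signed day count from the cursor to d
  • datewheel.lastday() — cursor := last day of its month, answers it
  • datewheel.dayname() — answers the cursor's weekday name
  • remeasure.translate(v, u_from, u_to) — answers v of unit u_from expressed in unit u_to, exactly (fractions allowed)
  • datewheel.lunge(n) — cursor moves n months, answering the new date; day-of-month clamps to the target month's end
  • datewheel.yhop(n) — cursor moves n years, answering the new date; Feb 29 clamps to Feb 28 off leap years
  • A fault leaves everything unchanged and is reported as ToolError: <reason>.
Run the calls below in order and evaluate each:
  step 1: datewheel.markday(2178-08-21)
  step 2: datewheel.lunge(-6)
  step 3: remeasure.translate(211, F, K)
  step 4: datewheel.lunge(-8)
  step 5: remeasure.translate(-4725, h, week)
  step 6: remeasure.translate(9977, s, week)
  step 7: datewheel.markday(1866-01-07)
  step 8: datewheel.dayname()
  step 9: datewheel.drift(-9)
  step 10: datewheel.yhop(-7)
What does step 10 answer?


Next I call datewheel.markday on d: 2178-08-21, — result: 2178-08-21.
Then datewheel.lunge on n: -6, — result: 2178-02-21.
I use remeasure.translate on v: 211, u_from: F, u_to: K, — result: 67067/180.
Then datewheel.lunge on n: -8, yielding 2177-06-21.
Now I run remeasure.translate on v: -4725, u_from: h, u_to: week, giving -225/8.
Then remeasure.translate on v: 9977, u_from: s, u_to: week, and get 9977/604800.
I run datewheel.markday on d: 1866-01-07, — result: 1866-01-07.
Using datewheel.dayname(), and get Sunday.
Calling datewheel.drift on n: -9, and observe 1865-12-29.
Then datewheel.yhop on n: -7, and see 1858-12-29.

Answer: 1858-12-29


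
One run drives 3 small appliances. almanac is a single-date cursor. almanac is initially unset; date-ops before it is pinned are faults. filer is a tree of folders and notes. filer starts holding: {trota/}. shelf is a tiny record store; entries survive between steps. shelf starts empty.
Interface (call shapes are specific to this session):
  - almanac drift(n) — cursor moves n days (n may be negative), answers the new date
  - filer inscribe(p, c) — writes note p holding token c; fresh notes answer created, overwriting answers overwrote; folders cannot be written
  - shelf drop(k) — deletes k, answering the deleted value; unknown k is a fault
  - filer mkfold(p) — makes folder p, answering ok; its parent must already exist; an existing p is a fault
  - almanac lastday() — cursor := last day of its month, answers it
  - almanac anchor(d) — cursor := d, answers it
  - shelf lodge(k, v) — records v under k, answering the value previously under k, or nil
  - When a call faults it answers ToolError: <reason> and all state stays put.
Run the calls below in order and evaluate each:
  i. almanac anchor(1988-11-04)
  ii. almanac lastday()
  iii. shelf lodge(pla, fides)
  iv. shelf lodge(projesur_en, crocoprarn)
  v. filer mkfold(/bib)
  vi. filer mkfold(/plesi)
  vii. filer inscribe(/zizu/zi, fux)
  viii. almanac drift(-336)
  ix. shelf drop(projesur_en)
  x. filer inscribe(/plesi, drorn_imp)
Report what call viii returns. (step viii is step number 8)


Answer: 1987-12-30

Derivation:
% almanac anchor d='1988-11-04'
:: 1988-11-04
% almanac lastday
:: 1988-11-30
% shelf lodge k='pla' v='fides'
:: nil
% shelf lodge k='projesur_en' v='crocoprarn'
:: nil
% filer mkfold p='/bib'
:: ok
% filer mkfold p='/plesi'
:: ok
% filer inscribe p='/zizu/zi' c='fux'
:: ToolError: no parent
% almanac drift n='-336'
:: 1987-12-30
% shelf drop k='projesur_en'
:: crocoprarn
% filer inscribe p='/plesi' c='drorn_imp'
:: ToolError: is a directory


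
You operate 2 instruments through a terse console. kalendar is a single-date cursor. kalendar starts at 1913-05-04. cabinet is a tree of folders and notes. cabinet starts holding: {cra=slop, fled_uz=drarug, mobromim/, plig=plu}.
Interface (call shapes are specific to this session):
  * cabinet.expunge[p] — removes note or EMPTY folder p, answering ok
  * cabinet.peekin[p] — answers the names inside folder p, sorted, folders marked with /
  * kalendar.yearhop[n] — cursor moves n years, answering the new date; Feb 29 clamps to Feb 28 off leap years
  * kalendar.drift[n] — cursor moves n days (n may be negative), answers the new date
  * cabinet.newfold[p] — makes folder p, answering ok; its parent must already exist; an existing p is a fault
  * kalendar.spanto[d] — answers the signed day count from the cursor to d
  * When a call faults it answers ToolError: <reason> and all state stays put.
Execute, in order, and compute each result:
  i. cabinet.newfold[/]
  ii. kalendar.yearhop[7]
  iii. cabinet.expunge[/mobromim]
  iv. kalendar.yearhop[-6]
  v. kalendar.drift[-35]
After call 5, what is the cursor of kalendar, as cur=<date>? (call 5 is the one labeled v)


Now I run cabinet.newfold on p→/, and see ToolError: exists.
I try kalendar.yearhop on n→7, and observe 1920-05-04.
Then cabinet.expunge on p→/mobromim, → ok.
Calling kalendar.yearhop on n→-6, and see 1914-05-04.
Next I call kalendar.drift on n→-35, — result: 1914-03-30.

Answer: cur=1914-03-30


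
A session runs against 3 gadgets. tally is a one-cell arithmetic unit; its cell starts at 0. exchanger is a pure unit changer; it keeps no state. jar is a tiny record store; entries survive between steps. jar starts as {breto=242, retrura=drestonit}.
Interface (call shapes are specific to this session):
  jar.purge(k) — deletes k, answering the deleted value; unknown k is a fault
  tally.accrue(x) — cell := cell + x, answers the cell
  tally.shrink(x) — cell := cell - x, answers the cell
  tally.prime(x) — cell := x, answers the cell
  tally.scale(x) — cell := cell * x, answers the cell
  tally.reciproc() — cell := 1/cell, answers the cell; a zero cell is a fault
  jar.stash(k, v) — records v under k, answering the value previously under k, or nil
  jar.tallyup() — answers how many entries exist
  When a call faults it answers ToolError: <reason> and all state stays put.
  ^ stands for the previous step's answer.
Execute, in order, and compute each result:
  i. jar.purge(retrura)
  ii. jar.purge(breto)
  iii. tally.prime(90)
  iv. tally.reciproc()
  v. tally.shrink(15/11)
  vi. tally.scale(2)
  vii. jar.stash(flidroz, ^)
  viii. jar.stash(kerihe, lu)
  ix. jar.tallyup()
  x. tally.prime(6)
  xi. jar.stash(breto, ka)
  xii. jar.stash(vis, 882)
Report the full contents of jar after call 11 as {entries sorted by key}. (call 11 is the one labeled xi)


-> jar.purge(k→retrura)
<- drestonit
-> jar.purge(k→breto)
<- 242
-> tally.prime(x→90)
<- 90
-> tally.reciproc()
<- 1/90
-> tally.shrink(x→15/11)
<- -1339/990
-> tally.scale(x→2)
<- -1339/495
-> jar.stash(k→flidroz, v→^)
<- nil
-> jar.stash(k→kerihe, v→lu)
<- nil
-> jar.tallyup()
<- 2
-> tally.prime(x→6)
<- 6
-> jar.stash(k→breto, v→ka)
<- nil
-> jar.stash(k→vis, v→882)
<- nil

Answer: {breto=ka, flidroz=-1339/495, kerihe=lu}
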